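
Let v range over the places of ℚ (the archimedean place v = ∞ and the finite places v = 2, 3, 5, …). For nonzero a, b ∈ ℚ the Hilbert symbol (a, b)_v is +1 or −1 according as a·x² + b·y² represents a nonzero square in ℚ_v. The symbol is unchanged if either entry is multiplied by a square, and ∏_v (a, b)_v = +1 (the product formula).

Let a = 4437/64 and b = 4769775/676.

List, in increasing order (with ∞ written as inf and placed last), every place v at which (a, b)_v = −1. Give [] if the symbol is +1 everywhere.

Mod squares: a ≡ 493, b ≡ 21199. Check v ∈ {∞, 2, 3, 5, 13, 17, 29, 43}.
v=29: a=29^1·(≡11), b=29^1·(≡5) mod 29; (11|29)=-1, (5|29)=+1; (−1)^{1·1·14}·(-1)^1·(+1)^1 = -1.
v=3: a=3^2·(≡1), b=3^2·(≡1) mod 3; (1|3)=+1, (1|3)=+1; (−1)^{2·2·1}·(+1)^2·(+1)^2 = +1.
v=∞: 493 > 0 and 21199 > 0  ⇒  (a,b)_∞ = +1.
v=13: a=13^0·(≡9), b=13^-2·(≡9) mod 13; (9|13)=+1, (9|13)=+1; (−1)^{0·-2·6}·(+1)^-2·(+1)^0 = +1.
v=5: a=5^0·(≡3), b=5^2·(≡1) mod 5; (3|5)=-1, (1|5)=+1; (−1)^{0·2·2}·(-1)^2·(+1)^0 = +1.
v=17: a=17^1·(≡7), b=17^1·(≡11) mod 17; (7|17)=-1, (11|17)=-1; (−1)^{1·1·8}·(-1)^1·(-1)^1 = +1.
v=43: a=43^0·(≡27), b=43^1·(≡12) mod 43; (27|43)=-1, (12|43)=-1; (−1)^{0·1·21}·(-1)^1·(-1)^0 = -1.
v=2: v_2(a)=-6, v_2(b)=-2; units ≡ 5, 7 (mod 8); ε·ε+αω+βω = 0·1+-6·0+-2·1 ≡ 0  ⇒  (a,b)_2 = +1.
(493, 21199 / ℚ) ramifies at {29, 43}: a division algebra.

[29, 43]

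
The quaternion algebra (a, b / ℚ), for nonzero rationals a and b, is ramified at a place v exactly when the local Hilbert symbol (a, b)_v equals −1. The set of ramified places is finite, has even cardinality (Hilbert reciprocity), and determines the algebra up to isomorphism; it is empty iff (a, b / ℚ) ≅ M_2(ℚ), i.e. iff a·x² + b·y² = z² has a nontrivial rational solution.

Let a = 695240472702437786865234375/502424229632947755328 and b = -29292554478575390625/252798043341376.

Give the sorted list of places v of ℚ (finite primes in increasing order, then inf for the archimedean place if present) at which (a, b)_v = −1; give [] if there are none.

[2, 31]

(a, b) ≡ (91, -217) mod (ℚ^×)²; places V = {2, 3, 5, 7, 13, 17, 23, 31, 43, ∞}.
(a,b)_2: α=-6, β=-6; u≡3, v≡7 (mod 8); ε(u)ε(v)=1·1, αω(v)=-6·0, βω(u)=-6·1; sum ≡ 1  ⇒  -1.
(a,b)_13: α=-3, u≡2; β=-2, v≡12 (mod 13); (2|13)=-1, (12|13)=+1; sign (−1)^0·-1^-2·+1^-3 = +1.
(a,b)_∞: sgn(91)=+, sgn(-217)=−, so +1.
(a,b)_23: α=-6, u≡15; β=-4, v≡8 (mod 23); (15|23)=-1, (8|23)=+1; sign (−1)^0·-1^-4·+1^-6 = +1.
(a,b)_7: α=7, u≡6; β=5, v≡2 (mod 7); (6|7)=-1, (2|7)=+1; sign (−1)^1·-1^5·+1^7 = +1.
(a,b)_5: α=14, u≡4; β=8, v≡2 (mod 5); (4|5)=+1, (2|5)=-1; sign (−1)^0·+1^8·-1^14 = +1.
(a,b)_31: α=4, u≡22; β=3, v≡6 (mod 31); (22|31)=-1, (6|31)=-1; sign (−1)^0·-1^3·-1^4 = -1.
(a,b)_43: α=2, u≡2; β=2, v≡35 (mod 43); (2|43)=-1, (35|43)=+1; sign (−1)^0·-1^2·+1^2 = +1.
(a,b)_3: α=4, u≡1; β=4, v≡2 (mod 3); (1|3)=+1, (2|3)=-1; sign (−1)^0·+1^4·-1^4 = +1.
(a,b)_17: α=-6, u≡5; β=-4, v≡9 (mod 17); (5|17)=-1, (9|17)=+1; sign (−1)^0·-1^-4·+1^-6 = +1.
|Ram(91, -217)| = 2, even; anisotropic at {2, 31}.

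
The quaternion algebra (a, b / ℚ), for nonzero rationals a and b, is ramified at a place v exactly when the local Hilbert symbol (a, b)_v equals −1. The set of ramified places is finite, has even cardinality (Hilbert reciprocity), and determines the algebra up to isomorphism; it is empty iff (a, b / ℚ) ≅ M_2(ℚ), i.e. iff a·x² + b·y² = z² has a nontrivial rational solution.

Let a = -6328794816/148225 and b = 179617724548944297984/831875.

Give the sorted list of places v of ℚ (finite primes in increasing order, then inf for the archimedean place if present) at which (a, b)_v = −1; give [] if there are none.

Mod squares: a ≡ -38019, b ≡ 11. Check v ∈ {∞, 2, 3, 5, 7, 11, 17, 19, 23, 29}.
v=29: a=29^1·(≡25), b=29^2·(≡8) mod 29; (25|29)=+1, (8|29)=-1; (−1)^{1·2·14}·(+1)^2·(-1)^1 = -1.
v=7: a=7^-2·(≡6), b=7^0·(≡2) mod 7; (6|7)=-1, (2|7)=+1; (−1)^{-2·0·3}·(-1)^0·(+1)^-2 = +1.
v=11: a=11^-2·(≡2), b=11^-3·(≡3) mod 11; (2|11)=-1, (3|11)=+1; (−1)^{-2·-3·5}·(-1)^-3·(+1)^-2 = -1.
v=∞: -38019 < 0 and 11 > 0  ⇒  (a,b)_∞ = +1.
v=3: a=3^3·(≡2), b=3^10·(≡2) mod 3; (2|3)=-1, (2|3)=-1; (−1)^{3·10·1}·(-1)^10·(-1)^3 = -1.
v=5: a=5^-2·(≡1), b=5^-4·(≡4) mod 5; (1|5)=+1, (4|5)=+1; (−1)^{-2·-4·2}·(+1)^-4·(+1)^-2 = +1.
v=17: a=17^2·(≡7), b=17^2·(≡5) mod 17; (7|17)=-1, (5|17)=-1; (−1)^{2·2·8}·(-1)^2·(-1)^2 = +1.
v=23: a=23^1·(≡3), b=23^2·(≡14) mod 23; (3|23)=+1, (14|23)=-1; (−1)^{1·2·11}·(+1)^2·(-1)^1 = -1.
v=19: a=19^1·(≡14), b=19^2·(≡6) mod 19; (14|19)=-1, (6|19)=+1; (−1)^{1·2·9}·(-1)^2·(+1)^1 = +1.
v=2: v_2(a)=6, v_2(b)=16; units ≡ 5, 3 (mod 8); ε·ε+αω+βω = 0·1+6·1+16·1 ≡ 0  ⇒  (a,b)_2 = +1.
Ram(-38019, 11) = {3, 11, 23, 29}; no ℚ_3-point on the conic.

[3, 11, 23, 29]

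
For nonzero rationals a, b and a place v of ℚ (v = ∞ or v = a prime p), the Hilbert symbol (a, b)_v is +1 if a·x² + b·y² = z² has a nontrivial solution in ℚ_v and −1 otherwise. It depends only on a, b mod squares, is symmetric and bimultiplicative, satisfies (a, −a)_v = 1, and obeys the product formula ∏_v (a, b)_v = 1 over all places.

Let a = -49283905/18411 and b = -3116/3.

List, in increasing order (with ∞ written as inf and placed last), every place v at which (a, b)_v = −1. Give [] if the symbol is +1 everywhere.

Mod squares: a ≡ -7395, b ≡ -2337. Check v ∈ {∞, 2, 3, 5, 11, 17, 19, 29, 41, 53}.
v=3: a=3^-1·(≡1), b=3^-1·(≡1) mod 3; (1|3)=+1, (1|3)=+1; (−1)^{-1·-1·1}·(+1)^-1·(+1)^-1 = -1.
v=17: a=17^-1·(≡11), b=17^0·(≡4) mod 17; (11|17)=-1, (4|17)=+1; (−1)^{-1·0·8}·(-1)^0·(+1)^-1 = +1.
v=19: a=19^-2·(≡15), b=19^1·(≡15) mod 19; (15|19)=-1, (15|19)=-1; (−1)^{-2·1·9}·(-1)^1·(-1)^-2 = -1.
v=2: v_2(a)=0, v_2(b)=2; units ≡ 5, 7 (mod 8); ε·ε+αω+βω = 0·1+0·0+2·1 ≡ 0  ⇒  (a,b)_2 = +1.
v=41: a=41^0·(≡11), b=41^1·(≡2) mod 41; (11|41)=-1, (2|41)=+1; (−1)^{0·1·20}·(-1)^1·(+1)^0 = -1.
v=53: a=53^2·(≡37), b=53^0·(≡39) mod 53; (37|53)=+1, (39|53)=-1; (−1)^{2·0·26}·(+1)^0·(-1)^2 = +1.
v=∞: -7395 < 0 and -2337 < 0  ⇒  (a,b)_∞ = -1.
v=11: a=11^2·(≡10), b=11^0·(≡10) mod 11; (10|11)=-1, (10|11)=-1; (−1)^{2·0·5}·(-1)^0·(-1)^2 = +1.
v=5: a=5^1·(≡4), b=5^0·(≡3) mod 5; (4|5)=+1, (3|5)=-1; (−1)^{1·0·2}·(+1)^0·(-1)^1 = -1.
v=29: a=29^1·(≡4), b=29^0·(≡15) mod 29; (4|29)=+1, (15|29)=-1; (−1)^{1·0·14}·(+1)^0·(-1)^1 = -1.
Ram(-7395, -2337) = {3, 5, 19, 29, 41, ∞}; no ℚ_3-point on the conic.

[3, 5, 19, 29, 41, inf]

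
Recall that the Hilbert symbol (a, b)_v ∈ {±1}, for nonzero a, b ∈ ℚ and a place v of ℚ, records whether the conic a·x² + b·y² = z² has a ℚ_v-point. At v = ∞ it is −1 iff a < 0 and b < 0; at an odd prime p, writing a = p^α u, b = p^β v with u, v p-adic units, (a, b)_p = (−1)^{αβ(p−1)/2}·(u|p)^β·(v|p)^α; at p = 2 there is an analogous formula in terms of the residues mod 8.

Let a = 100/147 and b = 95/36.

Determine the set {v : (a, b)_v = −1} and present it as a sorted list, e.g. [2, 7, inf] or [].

[2, 3, 5, 19]

Mod squares: a ≡ 3, b ≡ 95. Check v ∈ {∞, 2, 3, 5, 7, 19}.
v=5: a=5^2·(≡2), b=5^1·(≡4) mod 5; (2|5)=-1, (4|5)=+1; (−1)^{2·1·2}·(-1)^1·(+1)^2 = -1.
v=19: a=19^0·(≡18), b=19^1·(≡7) mod 19; (18|19)=-1, (7|19)=+1; (−1)^{0·1·9}·(-1)^1·(+1)^0 = -1.
v=7: a=7^-2·(≡3), b=7^0·(≡4) mod 7; (3|7)=-1, (4|7)=+1; (−1)^{-2·0·3}·(-1)^0·(+1)^-2 = +1.
v=3: a=3^-1·(≡1), b=3^-2·(≡2) mod 3; (1|3)=+1, (2|3)=-1; (−1)^{-1·-2·1}·(+1)^-2·(-1)^-1 = -1.
v=2: v_2(a)=2, v_2(b)=-2; units ≡ 3, 7 (mod 8); ε·ε+αω+βω = 1·1+2·0+-2·1 ≡ 1  ⇒  (a,b)_2 = -1.
v=∞: 3 > 0 and 95 > 0  ⇒  (a,b)_∞ = +1.
|Ram(3, 95)| = 4, even; anisotropic at {2, 3, 5, 19}.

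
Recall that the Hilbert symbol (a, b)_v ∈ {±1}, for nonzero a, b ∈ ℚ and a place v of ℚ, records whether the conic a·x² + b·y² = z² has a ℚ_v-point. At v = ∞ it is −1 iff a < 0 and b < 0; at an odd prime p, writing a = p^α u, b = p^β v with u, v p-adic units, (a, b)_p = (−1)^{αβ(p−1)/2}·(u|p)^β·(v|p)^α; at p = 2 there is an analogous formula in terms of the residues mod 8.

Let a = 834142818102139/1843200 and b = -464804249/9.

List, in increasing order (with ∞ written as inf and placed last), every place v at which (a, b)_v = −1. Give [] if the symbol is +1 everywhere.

(a, b) ≡ (518, -41) mod (ℚ^×)²; places V = {2, 3, 5, 7, 13, 37, 41, ∞}.
(a,b)_37: α=3, u≡14; β=2, v≡36 (mod 37); (14|37)=-1, (36|37)=+1; sign (−1)^0·-1^2·+1^3 = +1.
(a,b)_13: α=4, u≡6; β=2, v≡7 (mod 13); (6|13)=-1, (7|13)=-1; sign (−1)^0·-1^2·-1^4 = +1.
(a,b)_41: α=2, u≡27; β=1, v≡20 (mod 41); (27|41)=-1, (20|41)=+1; sign (−1)^0·-1^1·+1^2 = -1.
(a,b)_2: α=-13, β=0; u≡3, v≡7 (mod 8); ε(u)ε(v)=1·1, αω(v)=-13·0, βω(u)=0·1; sum ≡ 1  ⇒  -1.
(a,b)_3: α=-2, u≡2; β=-2, v≡1 (mod 3); (2|3)=-1, (1|3)=+1; sign (−1)^0·-1^-2·+1^-2 = +1.
(a,b)_7: α=3, u≡4; β=2, v≡2 (mod 7); (4|7)=+1, (2|7)=+1; sign (−1)^0·+1^2·+1^3 = +1.
(a,b)_∞: sgn(518)=+, sgn(-41)=−, so +1.
(a,b)_5: α=-2, u≡3; β=0, v≡4 (mod 5); (3|5)=-1, (4|5)=+1; sign (−1)^0·-1^0·+1^-2 = +1.
|Ram(518, -41)| = 2, even; anisotropic at {2, 41}.

[2, 41]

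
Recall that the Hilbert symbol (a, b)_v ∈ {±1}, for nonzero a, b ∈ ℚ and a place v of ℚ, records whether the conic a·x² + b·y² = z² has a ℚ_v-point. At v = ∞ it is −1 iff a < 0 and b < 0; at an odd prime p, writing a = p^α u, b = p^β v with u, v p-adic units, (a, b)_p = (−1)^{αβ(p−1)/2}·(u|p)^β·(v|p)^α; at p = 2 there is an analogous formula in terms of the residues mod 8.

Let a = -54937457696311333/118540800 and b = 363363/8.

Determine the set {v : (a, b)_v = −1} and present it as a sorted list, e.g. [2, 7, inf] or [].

[3, 13]

Mod squares: a ≡ -546, b ≡ 6006. Check v ∈ {∞, 2, 3, 5, 7, 11, 13, 17}.
v=∞: -546 < 0 and 6006 > 0  ⇒  (a,b)_∞ = +1.
v=17: a=17^4·(≡8), b=17^0·(≡7) mod 17; (8|17)=+1, (7|17)=-1; (−1)^{4·0·8}·(+1)^0·(-1)^4 = +1.
v=5: a=5^-2·(≡1), b=5^0·(≡1) mod 5; (1|5)=+1, (1|5)=+1; (−1)^{-2·0·2}·(+1)^0·(+1)^-2 = +1.
v=3: a=3^-3·(≡1), b=3^1·(≡1) mod 3; (1|3)=+1, (1|3)=+1; (−1)^{-3·1·1}·(+1)^1·(+1)^-3 = -1.
v=2: v_2(a)=-9, v_2(b)=-3; units ≡ 7, 3 (mod 8); ε·ε+αω+βω = 1·1+-9·1+-3·0 ≡ 0  ⇒  (a,b)_2 = +1.
v=11: a=11^6·(≡5), b=11^3·(≡8) mod 11; (5|11)=+1, (8|11)=-1; (−1)^{6·3·5}·(+1)^3·(-1)^6 = +1.
v=7: a=7^-3·(≡6), b=7^1·(≡4) mod 7; (6|7)=-1, (4|7)=+1; (−1)^{-3·1·3}·(-1)^1·(+1)^-3 = +1.
v=13: a=13^5·(≡9), b=13^1·(≡5) mod 13; (9|13)=+1, (5|13)=-1; (−1)^{5·1·6}·(+1)^1·(-1)^5 = -1.
|Ram(-546, 6006)| = 2, even; anisotropic at {3, 13}.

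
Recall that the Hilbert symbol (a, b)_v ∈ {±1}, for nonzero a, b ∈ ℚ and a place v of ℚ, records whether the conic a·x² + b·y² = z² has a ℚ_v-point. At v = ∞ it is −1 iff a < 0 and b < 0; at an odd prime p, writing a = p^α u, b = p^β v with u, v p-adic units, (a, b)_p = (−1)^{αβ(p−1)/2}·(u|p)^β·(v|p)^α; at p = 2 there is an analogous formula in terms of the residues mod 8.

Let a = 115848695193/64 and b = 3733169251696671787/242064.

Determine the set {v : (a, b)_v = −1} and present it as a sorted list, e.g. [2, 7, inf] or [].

Mod squares: a ≡ 9177, b ≡ 187. Check v ∈ {∞, 2, 3, 7, 11, 13, 17, 19, 23, 41}.
v=∞: 9177 > 0 and 187 > 0  ⇒  (a,b)_∞ = +1.
v=13: a=13^0·(≡3), b=13^2·(≡8) mod 13; (3|13)=+1, (8|13)=-1; (−1)^{0·2·6}·(+1)^2·(-1)^0 = +1.
v=19: a=19^3·(≡13), b=19^4·(≡1) mod 19; (13|19)=-1, (1|19)=+1; (−1)^{3·4·9}·(-1)^4·(+1)^3 = +1.
v=23: a=23^1·(≡18), b=23^2·(≡1) mod 23; (18|23)=+1, (1|23)=+1; (−1)^{1·2·11}·(+1)^2·(+1)^1 = +1.
v=3: a=3^1·(≡2), b=3^-2·(≡1) mod 3; (2|3)=-1, (1|3)=+1; (−1)^{1·-2·1}·(-1)^-2·(+1)^1 = +1.
v=17: a=17^2·(≡6), b=17^3·(≡14) mod 17; (6|17)=-1, (14|17)=-1; (−1)^{2·3·8}·(-1)^3·(-1)^2 = -1.
v=41: a=41^0·(≡17), b=41^-2·(≡5) mod 41; (17|41)=-1, (5|41)=+1; (−1)^{0·-2·20}·(-1)^-2·(+1)^0 = +1.
v=7: a=7^1·(≡4), b=7^2·(≡5) mod 7; (4|7)=+1, (5|7)=-1; (−1)^{1·2·3}·(+1)^2·(-1)^1 = -1.
v=11: a=11^2·(≡9), b=11^3·(≡6) mod 11; (9|11)=+1, (6|11)=-1; (−1)^{2·3·5}·(+1)^3·(-1)^2 = +1.
v=2: v_2(a)=-6, v_2(b)=-4; units ≡ 1, 3 (mod 8); ε·ε+αω+βω = 0·1+-6·1+-4·0 ≡ 0  ⇒  (a,b)_2 = +1.
Ram(9177, 187) = {7, 17}; no ℚ_7-point on the conic.

[7, 17]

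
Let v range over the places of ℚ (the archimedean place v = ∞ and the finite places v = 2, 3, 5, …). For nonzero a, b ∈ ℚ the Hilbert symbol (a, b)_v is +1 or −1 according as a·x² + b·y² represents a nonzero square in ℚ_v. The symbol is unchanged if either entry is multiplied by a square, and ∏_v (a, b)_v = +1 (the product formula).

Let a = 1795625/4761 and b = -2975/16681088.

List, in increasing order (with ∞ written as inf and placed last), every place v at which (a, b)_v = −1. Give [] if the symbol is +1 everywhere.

(a, b) ≡ (17, -238) mod (ℚ^×)²; places V = {2, 3, 5, 7, 13, 17, 19, 23, ∞}.
(a,b)_19: α=0, u≡1; β=-4, v≡6 (mod 19); (1|19)=+1, (6|19)=+1; sign (−1)^0·+1^-4·+1^0 = +1.
(a,b)_7: α=0, u≡6; β=1, v≡4 (mod 7); (6|7)=-1, (4|7)=+1; sign (−1)^0·-1^1·+1^0 = -1.
(a,b)_13: α=2, u≡10; β=0, v≡10 (mod 13); (10|13)=+1, (10|13)=+1; sign (−1)^0·+1^0·+1^2 = +1.
(a,b)_17: α=1, u≡4; β=1, v≡10 (mod 17); (4|17)=+1, (10|17)=-1; sign (−1)^0·+1^1·-1^1 = -1.
(a,b)_5: α=4, u≡3; β=2, v≡2 (mod 5); (3|5)=-1, (2|5)=-1; sign (−1)^0·-1^2·-1^4 = +1.
(a,b)_23: α=-2, u≡17; β=0, v≡11 (mod 23); (17|23)=-1, (11|23)=-1; sign (−1)^0·-1^0·-1^-2 = +1.
(a,b)_2: α=0, β=-7; u≡1, v≡1 (mod 8); ε(u)ε(v)=0·0, αω(v)=0·0, βω(u)=-7·0; sum ≡ 0  ⇒  +1.
(a,b)_3: α=-2, u≡2; β=0, v≡2 (mod 3); (2|3)=-1, (2|3)=-1; sign (−1)^0·-1^0·-1^-2 = +1.
(a,b)_∞: sgn(17)=+, sgn(-238)=−, so +1.
|Ram(17, -238)| = 2, even; anisotropic at {7, 17}.

[7, 17]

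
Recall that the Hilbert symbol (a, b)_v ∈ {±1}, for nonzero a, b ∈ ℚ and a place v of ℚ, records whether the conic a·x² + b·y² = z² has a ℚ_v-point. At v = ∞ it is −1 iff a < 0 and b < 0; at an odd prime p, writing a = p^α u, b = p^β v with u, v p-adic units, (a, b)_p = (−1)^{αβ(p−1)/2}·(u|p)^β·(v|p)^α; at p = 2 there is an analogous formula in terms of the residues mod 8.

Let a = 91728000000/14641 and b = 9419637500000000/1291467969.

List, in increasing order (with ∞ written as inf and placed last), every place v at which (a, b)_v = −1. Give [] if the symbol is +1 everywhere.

(a, b) ≡ (13, 455) mod (ℚ^×)²; places V = {2, 3, 5, 7, 11, 13, ∞}.
(a,b)_13: α=1, u≡12; β=3, v≡4 (mod 13); (12|13)=+1, (4|13)=+1; sign (−1)^0·+1^3·+1^1 = +1.
(a,b)_2: α=10, β=8; u≡5, v≡7 (mod 8); ε(u)ε(v)=0·1, αω(v)=10·0, βω(u)=8·1; sum ≡ 0  ⇒  +1.
(a,b)_∞: sgn(13)=+, sgn(455)=+, so +1.
(a,b)_5: α=6, u≡2; β=11, v≡4 (mod 5); (2|5)=-1, (4|5)=+1; sign (−1)^0·-1^11·+1^6 = -1.
(a,b)_3: α=2, u≡1; β=-6, v≡2 (mod 3); (1|3)=+1, (2|3)=-1; sign (−1)^0·+1^-6·-1^2 = +1.
(a,b)_11: α=-4, u≡10; β=-6, v≡3 (mod 11); (10|11)=-1, (3|11)=+1; sign (−1)^0·-1^-6·+1^-4 = +1.
(a,b)_7: α=2, u≡6; β=3, v≡2 (mod 7); (6|7)=-1, (2|7)=+1; sign (−1)^0·-1^3·+1^2 = -1.
(13, 455 / ℚ) ramifies at {5, 7}: a division algebra.

[5, 7]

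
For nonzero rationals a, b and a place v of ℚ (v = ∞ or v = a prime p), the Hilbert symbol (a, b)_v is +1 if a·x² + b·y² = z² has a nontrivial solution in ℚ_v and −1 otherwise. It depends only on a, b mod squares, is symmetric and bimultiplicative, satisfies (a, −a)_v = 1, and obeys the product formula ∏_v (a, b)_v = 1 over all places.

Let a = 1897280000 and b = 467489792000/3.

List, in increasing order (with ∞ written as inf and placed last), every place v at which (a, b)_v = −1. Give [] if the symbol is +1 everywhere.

[2, 3, 5, 11]

(a, b) ≡ (2, 2310) mod (ℚ^×)²; places V = {2, 3, 5, 7, 11, ∞}.
(a,b)_∞: sgn(2)=+, sgn(2310)=+, so +1.
(a,b)_3: α=0, u≡2; β=-1, v≡2 (mod 3); (2|3)=-1, (2|3)=-1; sign (−1)^0·-1^-1·-1^0 = -1.
(a,b)_11: α=2, u≡6; β=3, v≡3 (mod 11); (6|11)=-1, (3|11)=+1; sign (−1)^0·-1^3·+1^2 = -1.
(a,b)_2: α=9, β=13; u≡1, v≡3 (mod 8); ε(u)ε(v)=0·1, αω(v)=9·1, βω(u)=13·0; sum ≡ 1  ⇒  -1.
(a,b)_7: α=2, u≡4; β=3, v≡4 (mod 7); (4|7)=+1, (4|7)=+1; sign (−1)^0·+1^3·+1^2 = +1.
(a,b)_5: α=4, u≡3; β=3, v≡2 (mod 5); (3|5)=-1, (2|5)=-1; sign (−1)^0·-1^3·-1^4 = -1.
Ram(2, 2310) = {2, 3, 5, 11}; no ℚ_2-point on the conic.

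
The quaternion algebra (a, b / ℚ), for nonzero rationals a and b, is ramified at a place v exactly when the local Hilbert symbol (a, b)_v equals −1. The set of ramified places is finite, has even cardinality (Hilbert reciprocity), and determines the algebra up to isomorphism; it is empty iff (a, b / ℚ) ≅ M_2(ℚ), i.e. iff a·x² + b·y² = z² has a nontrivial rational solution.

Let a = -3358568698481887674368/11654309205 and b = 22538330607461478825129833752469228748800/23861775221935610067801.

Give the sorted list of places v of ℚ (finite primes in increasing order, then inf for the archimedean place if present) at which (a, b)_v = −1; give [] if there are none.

(a, b) ≡ (-737035, 782) mod (ℚ^×)²; places V = {2, 3, 5, 7, 11, 13, 17, 19, 23, 29, ∞}.
(a,b)_29: α=3, u≡19; β=6, v≡5 (mod 29); (19|29)=-1, (5|29)=+1; sign (−1)^0·-1^6·+1^3 = +1.
(a,b)_3: α=-2, u≡2; β=-16, v≡2 (mod 3); (2|3)=-1, (2|3)=-1; sign (−1)^0·-1^-16·-1^-2 = +1.
(a,b)_19: α=-2, u≡15; β=-4, v≡18 (mod 19); (15|19)=-1, (18|19)=-1; sign (−1)^0·-1^-4·-1^-2 = +1.
(a,b)_13: α=3, u≡5; β=6, v≡8 (mod 13); (5|13)=-1, (8|13)=-1; sign (−1)^0·-1^6·-1^3 = -1.
(a,b)_7: α=-2, u≡4; β=-4, v≡5 (mod 7); (4|7)=+1, (5|7)=-1; sign (−1)^0·+1^-4·-1^-2 = +1.
(a,b)_17: α=3, u≡7; β=5, v≡11 (mod 17); (7|17)=-1, (11|17)=-1; sign (−1)^0·-1^5·-1^3 = +1.
(a,b)_2: α=20, β=35; u≡5, v≡7 (mod 8); ε(u)ε(v)=0·1, αω(v)=20·0, βω(u)=35·1; sum ≡ 1  ⇒  -1.
(a,b)_11: α=-4, u≡9; β=-6, v≡3 (mod 11); (9|11)=+1, (3|11)=+1; sign (−1)^0·+1^-6·+1^-4 = +1.
(a,b)_23: α=3, u≡11; β=5, v≡17 (mod 23); (11|23)=-1, (17|23)=-1; sign (−1)^1·-1^5·-1^3 = -1.
(a,b)_∞: sgn(-737035)=−, sgn(782)=+, so +1.
(a,b)_5: α=-1, u≡2; β=2, v≡2 (mod 5); (2|5)=-1, (2|5)=-1; sign (−1)^0·-1^2·-1^-1 = -1.
(-737035, 782 / ℚ) ramifies at {2, 5, 13, 23}: a division algebra.

[2, 5, 13, 23]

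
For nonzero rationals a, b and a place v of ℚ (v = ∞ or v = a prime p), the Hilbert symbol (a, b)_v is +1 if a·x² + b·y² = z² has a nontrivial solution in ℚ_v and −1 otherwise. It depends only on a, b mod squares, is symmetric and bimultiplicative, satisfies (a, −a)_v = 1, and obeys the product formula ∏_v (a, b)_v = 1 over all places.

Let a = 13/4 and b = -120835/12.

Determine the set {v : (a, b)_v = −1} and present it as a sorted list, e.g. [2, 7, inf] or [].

Mod squares: a ≡ 13, b ≡ -2145. Check v ∈ {∞, 2, 3, 5, 11, 13}.
v=∞: 13 > 0 and -2145 < 0  ⇒  (a,b)_∞ = +1.
v=2: v_2(a)=-2, v_2(b)=-2; units ≡ 5, 7 (mod 8); ε·ε+αω+βω = 0·1+-2·0+-2·1 ≡ 0  ⇒  (a,b)_2 = +1.
v=5: a=5^0·(≡2), b=5^1·(≡4) mod 5; (2|5)=-1, (4|5)=+1; (−1)^{0·1·2}·(-1)^1·(+1)^0 = -1.
v=13: a=13^1·(≡10), b=13^3·(≡3) mod 13; (10|13)=+1, (3|13)=+1; (−1)^{1·3·6}·(+1)^3·(+1)^1 = +1.
v=11: a=11^0·(≡6), b=11^1·(≡4) mod 11; (6|11)=-1, (4|11)=+1; (−1)^{0·1·5}·(-1)^1·(+1)^0 = -1.
v=3: a=3^0·(≡1), b=3^-1·(≡2) mod 3; (1|3)=+1, (2|3)=-1; (−1)^{0·-1·1}·(+1)^-1·(-1)^0 = +1.
Ram(13, -2145) = {5, 11}; no ℚ_5-point on the conic.

[5, 11]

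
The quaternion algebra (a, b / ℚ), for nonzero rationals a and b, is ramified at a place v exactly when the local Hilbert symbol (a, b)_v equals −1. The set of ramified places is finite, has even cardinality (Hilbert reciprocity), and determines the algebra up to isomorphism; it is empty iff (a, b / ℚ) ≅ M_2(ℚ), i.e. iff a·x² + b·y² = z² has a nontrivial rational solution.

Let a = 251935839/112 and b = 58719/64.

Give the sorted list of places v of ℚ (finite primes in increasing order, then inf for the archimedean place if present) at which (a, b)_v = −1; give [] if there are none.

[3, 7]

Mod squares: a ≡ 268793, b ≡ 111. Check v ∈ {∞, 2, 3, 7, 19, 23, 37, 43, 47}.
v=∞: 268793 > 0 and 111 > 0  ⇒  (a,b)_∞ = +1.
v=2: v_2(a)=-4, v_2(b)=-6; units ≡ 1, 7 (mod 8); ε·ε+αω+βω = 0·1+-4·0+-6·0 ≡ 0  ⇒  (a,b)_2 = +1.
v=19: a=19^1·(≡17), b=19^0·(≡4) mod 19; (17|19)=+1, (4|19)=+1; (−1)^{1·0·9}·(+1)^0·(+1)^1 = +1.
v=3: a=3^8·(≡2), b=3^1·(≡1) mod 3; (2|3)=-1, (1|3)=+1; (−1)^{8·1·1}·(-1)^1·(+1)^8 = -1.
v=7: a=7^-1·(≡4), b=7^0·(≡3) mod 7; (4|7)=+1, (3|7)=-1; (−1)^{-1·0·3}·(+1)^0·(-1)^-1 = -1.
v=37: a=37^0·(≡27), b=37^1·(≡30) mod 37; (27|37)=+1, (30|37)=+1; (−1)^{0·1·18}·(+1)^1·(+1)^0 = +1.
v=47: a=47^1·(≡28), b=47^0·(≡12) mod 47; (28|47)=+1, (12|47)=+1; (−1)^{1·0·23}·(+1)^0·(+1)^1 = +1.
v=23: a=23^0·(≡22), b=23^2·(≡10) mod 23; (22|23)=-1, (10|23)=-1; (−1)^{0·2·11}·(-1)^2·(-1)^0 = +1.
v=43: a=43^1·(≡40), b=43^0·(≡38) mod 43; (40|43)=+1, (38|43)=+1; (−1)^{1·0·21}·(+1)^0·(+1)^1 = +1.
(268793, 111 / ℚ) ramifies at {3, 7}: a division algebra.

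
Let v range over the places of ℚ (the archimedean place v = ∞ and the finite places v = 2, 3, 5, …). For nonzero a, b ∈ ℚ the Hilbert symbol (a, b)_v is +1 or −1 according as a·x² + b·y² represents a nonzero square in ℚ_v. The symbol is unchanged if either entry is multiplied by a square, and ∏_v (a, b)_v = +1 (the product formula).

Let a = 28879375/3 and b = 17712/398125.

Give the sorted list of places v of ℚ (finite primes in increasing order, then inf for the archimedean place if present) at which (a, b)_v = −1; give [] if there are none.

[13, 41]

Mod squares: a ≡ 2829, b ≡ 1599. Check v ∈ {∞, 2, 3, 5, 7, 13, 23, 41}.
v=23: a=23^1·(≡3), b=23^0·(≡18) mod 23; (3|23)=+1, (18|23)=+1; (−1)^{1·0·11}·(+1)^0·(+1)^1 = +1.
v=2: v_2(a)=0, v_2(b)=4; units ≡ 5, 7 (mod 8); ε·ε+αω+βω = 0·1+0·0+4·1 ≡ 0  ⇒  (a,b)_2 = +1.
v=7: a=7^2·(≡1), b=7^-2·(≡6) mod 7; (1|7)=+1, (6|7)=-1; (−1)^{2·-2·3}·(+1)^-2·(-1)^2 = +1.
v=41: a=41^1·(≡12), b=41^1·(≡37) mod 41; (12|41)=-1, (37|41)=+1; (−1)^{1·1·20}·(-1)^1·(+1)^1 = -1.
v=5: a=5^4·(≡4), b=5^-4·(≡1) mod 5; (4|5)=+1, (1|5)=+1; (−1)^{4·-4·2}·(+1)^-4·(+1)^4 = +1.
v=13: a=13^0·(≡6), b=13^-1·(≡11) mod 13; (6|13)=-1, (11|13)=-1; (−1)^{0·-1·6}·(-1)^-1·(-1)^0 = -1.
v=3: a=3^-1·(≡1), b=3^3·(≡2) mod 3; (1|3)=+1, (2|3)=-1; (−1)^{-1·3·1}·(+1)^3·(-1)^-1 = +1.
v=∞: 2829 > 0 and 1599 > 0  ⇒  (a,b)_∞ = +1.
|Ram(2829, 1599)| = 2, even; anisotropic at {13, 41}.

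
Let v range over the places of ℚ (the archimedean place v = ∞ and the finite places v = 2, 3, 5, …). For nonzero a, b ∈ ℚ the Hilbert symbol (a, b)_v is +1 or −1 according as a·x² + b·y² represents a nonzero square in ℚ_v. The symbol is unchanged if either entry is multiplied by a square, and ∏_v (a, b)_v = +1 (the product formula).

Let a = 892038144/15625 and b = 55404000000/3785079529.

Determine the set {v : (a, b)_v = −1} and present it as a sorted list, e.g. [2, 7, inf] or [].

[2, 29]

Mod squares: a ≡ 871131, b ≡ 19. Check v ∈ {∞, 2, 3, 5, 7, 11, 17, 19, 29, 31, 47}.
v=11: a=11^0·(≡6), b=11^-2·(≡10) mod 11; (6|11)=-1, (10|11)=-1; (−1)^{0·-2·5}·(-1)^-2·(-1)^0 = +1.
v=19: a=19^1·(≡13), b=19^1·(≡4) mod 19; (13|19)=-1, (4|19)=+1; (−1)^{1·1·9}·(-1)^1·(+1)^1 = +1.
v=47: a=47^0·(≡38), b=47^-2·(≡15) mod 47; (38|47)=-1, (15|47)=-1; (−1)^{0·-2·23}·(-1)^-2·(-1)^0 = +1.
v=2: v_2(a)=10, v_2(b)=8; units ≡ 3, 3 (mod 8); ε·ε+αω+βω = 1·1+10·1+8·1 ≡ 1  ⇒  (a,b)_2 = -1.
v=∞: 871131 > 0 and 19 > 0  ⇒  (a,b)_∞ = +1.
v=7: a=7^0·(≡4), b=7^-2·(≡3) mod 7; (4|7)=+1, (3|7)=-1; (−1)^{0·-2·3}·(+1)^-2·(-1)^0 = +1.
v=29: a=29^1·(≡22), b=29^0·(≡14) mod 29; (22|29)=+1, (14|29)=-1; (−1)^{1·0·14}·(+1)^0·(-1)^1 = -1.
v=17: a=17^1·(≡10), b=17^-2·(≡15) mod 17; (10|17)=-1, (15|17)=+1; (−1)^{1·-2·8}·(-1)^-2·(+1)^1 = +1.
v=3: a=3^1·(≡1), b=3^6·(≡1) mod 3; (1|3)=+1, (1|3)=+1; (−1)^{1·6·1}·(+1)^6·(+1)^1 = +1.
v=31: a=31^1·(≡15), b=31^0·(≡10) mod 31; (15|31)=-1, (10|31)=+1; (−1)^{1·0·15}·(-1)^0·(+1)^1 = +1.
v=5: a=5^-6·(≡4), b=5^6·(≡4) mod 5; (4|5)=+1, (4|5)=+1; (−1)^{-6·6·2}·(+1)^6·(+1)^-6 = +1.
(871131, 19 / ℚ) ramifies at {2, 29}: a division algebra.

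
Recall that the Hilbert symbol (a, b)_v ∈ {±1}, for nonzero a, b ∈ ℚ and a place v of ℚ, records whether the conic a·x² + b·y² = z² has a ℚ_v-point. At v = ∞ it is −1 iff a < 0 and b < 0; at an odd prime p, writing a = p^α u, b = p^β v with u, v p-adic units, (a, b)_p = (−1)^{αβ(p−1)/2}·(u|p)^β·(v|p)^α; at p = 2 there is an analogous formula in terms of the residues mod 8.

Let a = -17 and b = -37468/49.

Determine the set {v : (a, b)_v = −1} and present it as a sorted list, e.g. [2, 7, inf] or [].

[17, 19, 29, inf]

Mod squares: a ≡ -17, b ≡ -9367. Check v ∈ {∞, 2, 7, 17, 19, 29}.
v=7: a=7^0·(≡4), b=7^-2·(≡3) mod 7; (4|7)=+1, (3|7)=-1; (−1)^{0·-2·3}·(+1)^-2·(-1)^0 = +1.
v=19: a=19^0·(≡2), b=19^1·(≡9) mod 19; (2|19)=-1, (9|19)=+1; (−1)^{0·1·9}·(-1)^1·(+1)^0 = -1.
v=17: a=17^1·(≡16), b=17^1·(≡14) mod 17; (16|17)=+1, (14|17)=-1; (−1)^{1·1·8}·(+1)^1·(-1)^1 = -1.
v=29: a=29^0·(≡12), b=29^1·(≡5) mod 29; (12|29)=-1, (5|29)=+1; (−1)^{0·1·14}·(-1)^1·(+1)^0 = -1.
v=2: v_2(a)=0, v_2(b)=2; units ≡ 7, 1 (mod 8); ε·ε+αω+βω = 1·0+0·0+2·0 ≡ 0  ⇒  (a,b)_2 = +1.
v=∞: -17 < 0 and -9367 < 0  ⇒  (a,b)_∞ = -1.
|Ram(-17, -9367)| = 4, even; anisotropic at {17, 19, 29, ∞}.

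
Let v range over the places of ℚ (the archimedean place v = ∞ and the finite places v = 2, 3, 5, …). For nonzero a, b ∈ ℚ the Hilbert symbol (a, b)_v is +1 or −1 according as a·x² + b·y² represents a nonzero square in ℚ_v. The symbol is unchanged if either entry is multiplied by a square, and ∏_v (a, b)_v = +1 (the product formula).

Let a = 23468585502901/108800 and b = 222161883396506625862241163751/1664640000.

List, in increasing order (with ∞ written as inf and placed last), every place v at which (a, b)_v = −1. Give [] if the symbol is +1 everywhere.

(a, b) ≡ (12198197, 1591) mod (ℚ^×)²; places V = {2, 3, 5, 7, 11, 17, 19, 37, 41, 43, ∞}.
(a,b)_37: α=1, u≡27; β=3, v≡13 (mod 37); (27|37)=+1, (13|37)=-1; sign (−1)^0·+1^3·-1^1 = -1.
(a,b)_11: α=1, u≡10; β=2, v≡2 (mod 11); (10|11)=-1, (2|11)=-1; sign (−1)^0·-1^2·-1^1 = -1.
(a,b)_41: α=1, u≡25; β=2, v≡5 (mod 41); (25|41)=+1, (5|41)=+1; sign (−1)^0·+1^2·+1^1 = +1.
(a,b)_7: α=2, u≡4; β=8, v≡1 (mod 7); (4|7)=+1, (1|7)=+1; sign (−1)^0·+1^8·+1^2 = +1.
(a,b)_3: α=0, u≡2; β=-2, v≡1 (mod 3); (2|3)=-1, (1|3)=+1; sign (−1)^0·-1^-2·+1^0 = +1.
(a,b)_∞: sgn(12198197)=+, sgn(1591)=+, so +1.
(a,b)_19: α=2, u≡9; β=6, v≡10 (mod 19); (9|19)=+1, (10|19)=-1; sign (−1)^0·+1^6·-1^2 = +1.
(a,b)_5: α=-2, u≡3; β=-4, v≡4 (mod 5); (3|5)=-1, (4|5)=+1; sign (−1)^0·-1^-4·+1^-2 = +1.
(a,b)_43: α=3, u≡22; β=3, v≡8 (mod 43); (22|43)=-1, (8|43)=-1; sign (−1)^1·-1^3·-1^3 = -1.
(a,b)_2: α=-8, β=-10; u≡5, v≡7 (mod 8); ε(u)ε(v)=0·1, αω(v)=-8·0, βω(u)=-10·1; sum ≡ 0  ⇒  +1.
(a,b)_17: α=-1, u≡3; β=-2, v≡11 (mod 17); (3|17)=-1, (11|17)=-1; sign (−1)^0·-1^-2·-1^-1 = -1.
(12198197, 1591 / ℚ) ramifies at {11, 17, 37, 43}: a division algebra.

[11, 17, 37, 43]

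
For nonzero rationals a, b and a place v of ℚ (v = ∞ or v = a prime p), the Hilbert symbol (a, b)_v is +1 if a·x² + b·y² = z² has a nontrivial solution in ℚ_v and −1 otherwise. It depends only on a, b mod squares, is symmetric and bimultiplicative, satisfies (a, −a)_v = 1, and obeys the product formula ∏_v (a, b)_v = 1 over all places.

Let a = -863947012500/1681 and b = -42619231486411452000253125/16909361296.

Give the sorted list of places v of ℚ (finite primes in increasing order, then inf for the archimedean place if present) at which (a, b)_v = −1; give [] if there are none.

Mod squares: a ≡ -2805, b ≡ -23205. Check v ∈ {∞, 2, 3, 5, 7, 11, 13, 17, 19, 29, 41, 59}.
v=59: a=59^0·(≡46), b=59^-2·(≡51) mod 59; (46|59)=+1, (51|59)=+1; (−1)^{0·-2·29}·(+1)^-2·(+1)^0 = +1.
v=3: a=3^7·(≡1), b=3^7·(≡2) mod 3; (1|3)=+1, (2|3)=-1; (−1)^{7·7·1}·(+1)^7·(-1)^7 = +1.
v=41: a=41^-2·(≡14), b=41^2·(≡36) mod 41; (14|41)=-1, (36|41)=+1; (−1)^{-2·2·20}·(-1)^2·(+1)^-2 = +1.
v=29: a=29^0·(≡3), b=29^-2·(≡5) mod 29; (3|29)=-1, (5|29)=+1; (−1)^{0·-2·14}·(-1)^-2·(+1)^0 = +1.
v=∞: -2805 < 0 and -23205 < 0  ⇒  (a,b)_∞ = -1.
v=11: a=11^1·(≡3), b=11^2·(≡9) mod 11; (3|11)=+1, (9|11)=+1; (−1)^{1·2·5}·(+1)^2·(+1)^1 = +1.
v=2: v_2(a)=2, v_2(b)=-4; units ≡ 3, 3 (mod 8); ε·ε+αω+βω = 1·1+2·1+-4·1 ≡ 1  ⇒  (a,b)_2 = -1.
v=13: a=13^2·(≡3), b=13^5·(≡3) mod 13; (3|13)=+1, (3|13)=+1; (−1)^{2·5·6}·(+1)^5·(+1)^2 = +1.
v=5: a=5^5·(≡1), b=5^5·(≡4) mod 5; (1|5)=+1, (4|5)=+1; (−1)^{5·5·2}·(+1)^5·(+1)^5 = +1.
v=19: a=19^0·(≡9), b=19^-2·(≡13) mod 19; (9|19)=+1, (13|19)=-1; (−1)^{0·-2·9}·(+1)^-2·(-1)^0 = +1.
v=7: a=7^0·(≡2), b=7^5·(≡5) mod 7; (2|7)=+1, (5|7)=-1; (−1)^{0·5·3}·(+1)^5·(-1)^0 = +1.
v=17: a=17^1·(≡12), b=17^3·(≡5) mod 17; (12|17)=-1, (5|17)=-1; (−1)^{1·3·8}·(-1)^3·(-1)^1 = +1.
(-2805, -23205 / ℚ) ramifies at {2, ∞}: a division algebra.

[2, inf]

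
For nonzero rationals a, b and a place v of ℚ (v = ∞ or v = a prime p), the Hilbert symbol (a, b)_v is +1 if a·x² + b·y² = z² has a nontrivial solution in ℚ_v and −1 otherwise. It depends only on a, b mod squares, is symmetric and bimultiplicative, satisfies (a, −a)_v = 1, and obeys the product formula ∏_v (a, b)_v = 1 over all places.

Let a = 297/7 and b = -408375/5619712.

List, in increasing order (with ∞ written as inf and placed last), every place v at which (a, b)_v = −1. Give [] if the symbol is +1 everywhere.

[2, 7]

(a, b) ≡ (231, -105) mod (ℚ^×)²; places V = {2, 3, 5, 7, 11, ∞}.
(a,b)_7: α=-1, u≡3; β=-3, v≡3 (mod 7); (3|7)=-1, (3|7)=-1; sign (−1)^1·-1^-3·-1^-1 = -1.
(a,b)_5: α=0, u≡1; β=3, v≡4 (mod 5); (1|5)=+1, (4|5)=+1; sign (−1)^0·+1^3·+1^0 = +1.
(a,b)_3: α=3, u≡2; β=3, v≡1 (mod 3); (2|3)=-1, (1|3)=+1; sign (−1)^1·-1^3·+1^3 = +1.
(a,b)_11: α=1, u≡7; β=2, v≡9 (mod 11); (7|11)=-1, (9|11)=+1; sign (−1)^0·-1^2·+1^1 = +1.
(a,b)_2: α=0, β=-14; u≡7, v≡7 (mod 8); ε(u)ε(v)=1·1, αω(v)=0·0, βω(u)=-14·0; sum ≡ 1  ⇒  -1.
(a,b)_∞: sgn(231)=+, sgn(-105)=−, so +1.
|Ram(231, -105)| = 2, even; anisotropic at {2, 7}.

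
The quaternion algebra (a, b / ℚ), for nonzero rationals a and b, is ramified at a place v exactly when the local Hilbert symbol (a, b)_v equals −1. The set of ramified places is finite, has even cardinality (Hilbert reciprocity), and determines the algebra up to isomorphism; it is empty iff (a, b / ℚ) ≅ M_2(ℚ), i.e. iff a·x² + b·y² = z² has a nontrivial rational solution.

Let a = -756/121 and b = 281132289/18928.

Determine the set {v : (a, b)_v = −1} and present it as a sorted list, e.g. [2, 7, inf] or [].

[2, 7]

(a, b) ≡ (-21, 7) mod (ℚ^×)²; places V = {2, 3, 7, 11, 13, 23, ∞}.
(a,b)_11: α=-2, u≡3; β=0, v≡8 (mod 11); (3|11)=+1, (8|11)=-1; sign (−1)^0·+1^0·-1^-2 = +1.
(a,b)_7: α=1, u≡2; β=-1, v≡2 (mod 7); (2|7)=+1, (2|7)=+1; sign (−1)^1·+1^-1·+1^1 = -1.
(a,b)_2: α=2, β=-4; u≡3, v≡7 (mod 8); ε(u)ε(v)=1·1, αω(v)=2·0, βω(u)=-4·1; sum ≡ 1  ⇒  -1.
(a,b)_13: α=0, u≡6; β=-2, v≡6 (mod 13); (6|13)=-1, (6|13)=-1; sign (−1)^0·-1^-2·-1^0 = +1.
(a,b)_3: α=3, u≡2; β=12, v≡1 (mod 3); (2|3)=-1, (1|3)=+1; sign (−1)^0·-1^12·+1^3 = +1.
(a,b)_∞: sgn(-21)=−, sgn(7)=+, so +1.
(a,b)_23: α=0, u≡12; β=2, v≡20 (mod 23); (12|23)=+1, (20|23)=-1; sign (−1)^0·+1^2·-1^0 = +1.
(-21, 7 / ℚ) ramifies at {2, 7}: a division algebra.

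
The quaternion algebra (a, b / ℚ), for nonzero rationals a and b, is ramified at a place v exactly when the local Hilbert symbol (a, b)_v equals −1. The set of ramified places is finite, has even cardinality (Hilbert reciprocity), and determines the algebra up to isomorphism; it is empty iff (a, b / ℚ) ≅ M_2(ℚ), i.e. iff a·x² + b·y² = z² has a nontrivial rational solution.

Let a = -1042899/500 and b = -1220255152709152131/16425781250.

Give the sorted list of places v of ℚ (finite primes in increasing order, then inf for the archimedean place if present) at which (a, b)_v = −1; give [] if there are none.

Mod squares: a ≡ -255, b ≡ -38. Check v ∈ {∞, 2, 3, 5, 11, 13, 17, 19, 29}.
v=29: a=29^0·(≡4), b=29^-2·(≡23) mod 29; (4|29)=+1, (23|29)=+1; (−1)^{0·-2·14}·(+1)^-2·(+1)^0 = +1.
v=17: a=17^1·(≡13), b=17^2·(≡13) mod 17; (13|17)=+1, (13|17)=+1; (−1)^{1·2·8}·(+1)^2·(+1)^1 = +1.
v=13: a=13^2·(≡5), b=13^4·(≡3) mod 13; (5|13)=-1, (3|13)=+1; (−1)^{2·4·6}·(-1)^4·(+1)^2 = +1.
v=5: a=5^-3·(≡4), b=5^-10·(≡2) mod 5; (4|5)=+1, (2|5)=-1; (−1)^{-3·-10·2}·(+1)^-10·(-1)^-3 = -1.
v=3: a=3^1·(≡2), b=3^12·(≡1) mod 3; (2|3)=-1, (1|3)=+1; (−1)^{1·12·1}·(-1)^12·(+1)^1 = +1.
v=19: a=19^0·(≡5), b=19^1·(≡16) mod 19; (5|19)=+1, (16|19)=+1; (−1)^{0·1·9}·(+1)^1·(+1)^0 = +1.
v=2: v_2(a)=-2, v_2(b)=-1; units ≡ 1, 5 (mod 8); ε·ε+αω+βω = 0·0+-2·1+-1·0 ≡ 0  ⇒  (a,b)_2 = +1.
v=11: a=11^2·(≡1), b=11^4·(≡2) mod 11; (1|11)=+1, (2|11)=-1; (−1)^{2·4·5}·(+1)^4·(-1)^2 = +1.
v=∞: -255 < 0 and -38 < 0  ⇒  (a,b)_∞ = -1.
(-255, -38 / ℚ) ramifies at {5, ∞}: a division algebra.

[5, inf]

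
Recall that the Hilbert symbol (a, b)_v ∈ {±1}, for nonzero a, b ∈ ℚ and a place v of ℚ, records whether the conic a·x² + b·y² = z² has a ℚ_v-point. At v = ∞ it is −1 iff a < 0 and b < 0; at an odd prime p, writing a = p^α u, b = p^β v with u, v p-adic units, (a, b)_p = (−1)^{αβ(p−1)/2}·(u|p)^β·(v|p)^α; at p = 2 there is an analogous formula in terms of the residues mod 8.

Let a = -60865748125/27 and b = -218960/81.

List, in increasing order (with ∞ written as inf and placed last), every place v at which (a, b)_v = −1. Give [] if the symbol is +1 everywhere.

[7, 17, 23, inf]

Mod squares: a ≡ -39, b ≡ -13685. Check v ∈ {∞, 2, 3, 5, 7, 13, 17, 23}.
v=2: v_2(a)=0, v_2(b)=4; units ≡ 1, 3 (mod 8); ε·ε+αω+βω = 0·1+0·1+4·0 ≡ 0  ⇒  (a,b)_2 = +1.
v=17: a=17^2·(≡3), b=17^1·(≡7) mod 17; (3|17)=-1, (7|17)=-1; (−1)^{2·1·8}·(-1)^1·(-1)^2 = -1.
v=3: a=3^-3·(≡2), b=3^-4·(≡1) mod 3; (2|3)=-1, (1|3)=+1; (−1)^{-3·-4·1}·(-1)^-4·(+1)^-3 = +1.
v=5: a=5^4·(≡4), b=5^1·(≡3) mod 5; (4|5)=+1, (3|5)=-1; (−1)^{4·1·2}·(+1)^1·(-1)^4 = +1.
v=13: a=13^1·(≡3), b=13^0·(≡4) mod 13; (3|13)=+1, (4|13)=+1; (−1)^{1·0·6}·(+1)^0·(+1)^1 = +1.
v=23: a=23^2·(≡22), b=23^1·(≡4) mod 23; (22|23)=-1, (4|23)=+1; (−1)^{2·1·11}·(-1)^1·(+1)^2 = -1.
v=7: a=7^2·(≡5), b=7^1·(≡6) mod 7; (5|7)=-1, (6|7)=-1; (−1)^{2·1·3}·(-1)^1·(-1)^2 = -1.
v=∞: -39 < 0 and -13685 < 0  ⇒  (a,b)_∞ = -1.
|Ram(-39, -13685)| = 4, even; anisotropic at {7, 17, 23, ∞}.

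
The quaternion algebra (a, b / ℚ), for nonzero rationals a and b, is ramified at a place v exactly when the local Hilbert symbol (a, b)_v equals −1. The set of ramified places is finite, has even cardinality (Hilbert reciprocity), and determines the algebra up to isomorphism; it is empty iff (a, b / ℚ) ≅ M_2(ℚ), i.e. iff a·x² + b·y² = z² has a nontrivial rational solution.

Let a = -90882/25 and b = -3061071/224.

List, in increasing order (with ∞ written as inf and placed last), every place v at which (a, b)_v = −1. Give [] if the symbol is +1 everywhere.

(a, b) ≡ (-1122, -58786) mod (ℚ^×)²; places V = {2, 3, 5, 7, 11, 13, 17, 19, ∞}.
(a,b)_19: α=0, u≡15; β=1, v≡2 (mod 19); (15|19)=-1, (2|19)=-1; sign (−1)^0·-1^1·-1^0 = -1.
(a,b)_5: α=-2, u≡3; β=0, v≡1 (mod 5); (3|5)=-1, (1|5)=+1; sign (−1)^0·-1^0·+1^-2 = +1.
(a,b)_11: α=1, u≡7; β=0, v≡5 (mod 11); (7|11)=-1, (5|11)=+1; sign (−1)^0·-1^0·+1^1 = +1.
(a,b)_7: α=0, u≡5; β=-1, v≡2 (mod 7); (5|7)=-1, (2|7)=+1; sign (−1)^0·-1^-1·+1^0 = -1.
(a,b)_13: α=0, u≡12; β=1, v≡5 (mod 13); (12|13)=+1, (5|13)=-1; sign (−1)^0·+1^1·-1^0 = +1.
(a,b)_∞: sgn(-1122)=−, sgn(-58786)=−, so -1.
(a,b)_2: α=1, β=-5; u≡7, v≡7 (mod 8); ε(u)ε(v)=1·1, αω(v)=1·0, βω(u)=-5·0; sum ≡ 1  ⇒  -1.
(a,b)_17: α=1, u≡16; β=1, v≡6 (mod 17); (16|17)=+1, (6|17)=-1; sign (−1)^0·+1^1·-1^1 = -1.
(a,b)_3: α=5, u≡1; β=6, v≡2 (mod 3); (1|3)=+1, (2|3)=-1; sign (−1)^0·+1^6·-1^5 = -1.
|Ram(-1122, -58786)| = 6, even; anisotropic at {2, 3, 7, 17, 19, ∞}.

[2, 3, 7, 17, 19, inf]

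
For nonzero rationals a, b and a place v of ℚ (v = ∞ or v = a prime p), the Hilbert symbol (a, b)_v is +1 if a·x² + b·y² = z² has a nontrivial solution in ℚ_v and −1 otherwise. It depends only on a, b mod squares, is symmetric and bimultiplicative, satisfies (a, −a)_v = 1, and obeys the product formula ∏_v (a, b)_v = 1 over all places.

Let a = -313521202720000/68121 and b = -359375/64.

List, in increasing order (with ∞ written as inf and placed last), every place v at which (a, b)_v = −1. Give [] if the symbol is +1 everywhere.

[11, inf]

(a, b) ≡ (-253, -23) mod (ℚ^×)²; places V = {2, 3, 5, 11, 23, 29, ∞}.
(a,b)_2: α=8, β=-6; u≡3, v≡1 (mod 8); ε(u)ε(v)=1·0, αω(v)=8·0, βω(u)=-6·1; sum ≡ 0  ⇒  +1.
(a,b)_23: α=3, u≡12; β=1, v≡20 (mod 23); (12|23)=+1, (20|23)=-1; sign (−1)^1·+1^1·-1^3 = +1.
(a,b)_3: α=-4, u≡2; β=0, v≡1 (mod 3); (2|3)=-1, (1|3)=+1; sign (−1)^0·-1^0·+1^-4 = +1.
(a,b)_29: α=-2, u≡10; β=0, v≡23 (mod 29); (10|29)=-1, (23|29)=+1; sign (−1)^0·-1^0·+1^-2 = +1.
(a,b)_5: α=4, u≡3; β=6, v≡3 (mod 5); (3|5)=-1, (3|5)=-1; sign (−1)^0·-1^6·-1^4 = +1.
(a,b)_11: α=5, u≡8; β=0, v≡8 (mod 11); (8|11)=-1, (8|11)=-1; sign (−1)^0·-1^0·-1^5 = -1.
(a,b)_∞: sgn(-253)=−, sgn(-23)=−, so -1.
Ram(-253, -23) = {11, ∞}; no ℚ_11-point on the conic.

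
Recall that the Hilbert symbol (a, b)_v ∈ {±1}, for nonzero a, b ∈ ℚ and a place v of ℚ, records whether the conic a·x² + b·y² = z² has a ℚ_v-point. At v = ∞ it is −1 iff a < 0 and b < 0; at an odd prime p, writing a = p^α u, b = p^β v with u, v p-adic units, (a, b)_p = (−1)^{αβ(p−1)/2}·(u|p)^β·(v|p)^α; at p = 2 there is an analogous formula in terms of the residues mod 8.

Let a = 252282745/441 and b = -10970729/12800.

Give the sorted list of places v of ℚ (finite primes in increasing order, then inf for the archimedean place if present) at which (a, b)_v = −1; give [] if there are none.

Mod squares: a ≡ 476905, b ≡ -75922. Check v ∈ {∞, 2, 3, 5, 7, 11, 13, 17, 23, 29}.
v=7: a=7^-2·(≡4), b=7^1·(≡1) mod 7; (4|7)=+1, (1|7)=+1; (−1)^{-2·1·3}·(+1)^1·(+1)^-2 = +1.
v=23: a=23^3·(≡3), b=23^0·(≡13) mod 23; (3|23)=+1, (13|23)=+1; (−1)^{3·0·11}·(+1)^0·(+1)^3 = +1.
v=17: a=17^0·(≡9), b=17^3·(≡6) mod 17; (9|17)=+1, (6|17)=-1; (−1)^{0·3·8}·(+1)^3·(-1)^0 = +1.
v=29: a=29^1·(≡12), b=29^1·(≡3) mod 29; (12|29)=-1, (3|29)=-1; (−1)^{1·1·14}·(-1)^1·(-1)^1 = +1.
v=∞: 476905 > 0 and -75922 < 0  ⇒  (a,b)_∞ = +1.
v=5: a=5^1·(≡4), b=5^-2·(≡3) mod 5; (4|5)=+1, (3|5)=-1; (−1)^{1·-2·2}·(+1)^-2·(-1)^1 = -1.
v=13: a=13^1·(≡9), b=13^0·(≡11) mod 13; (9|13)=+1, (11|13)=-1; (−1)^{1·0·6}·(+1)^0·(-1)^1 = -1.
v=3: a=3^-2·(≡1), b=3^0·(≡2) mod 3; (1|3)=+1, (2|3)=-1; (−1)^{-2·0·1}·(+1)^0·(-1)^-2 = +1.
v=11: a=11^1·(≡4), b=11^1·(≡6) mod 11; (4|11)=+1, (6|11)=-1; (−1)^{1·1·5}·(+1)^1·(-1)^1 = +1.
v=2: v_2(a)=0, v_2(b)=-9; units ≡ 1, 7 (mod 8); ε·ε+αω+βω = 0·1+0·0+-9·0 ≡ 0  ⇒  (a,b)_2 = +1.
|Ram(476905, -75922)| = 2, even; anisotropic at {5, 13}.

[5, 13]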